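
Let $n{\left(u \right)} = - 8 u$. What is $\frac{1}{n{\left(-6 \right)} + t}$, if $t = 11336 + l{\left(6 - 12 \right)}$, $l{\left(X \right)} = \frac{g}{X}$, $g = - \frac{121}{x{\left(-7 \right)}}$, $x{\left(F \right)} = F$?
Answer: $\frac{42}{478007} \approx 8.7865 \cdot 10^{-5}$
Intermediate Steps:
$g = \frac{121}{7}$ ($g = - \frac{121}{-7} = \left(-121\right) \left(- \frac{1}{7}\right) = \frac{121}{7} \approx 17.286$)
$l{\left(X \right)} = \frac{121}{7 X}$
$t = \frac{475991}{42}$ ($t = 11336 + \frac{121}{7 \left(6 - 12\right)} = 11336 + \frac{121}{7 \left(-6\right)} = 11336 + \frac{121}{7} \left(- \frac{1}{6}\right) = 11336 - \frac{121}{42} = \frac{475991}{42} \approx 11333.0$)
$\frac{1}{n{\left(-6 \right)} + t} = \frac{1}{\left(-8\right) \left(-6\right) + \frac{475991}{42}} = \frac{1}{48 + \frac{475991}{42}} = \frac{1}{\frac{478007}{42}} = \frac{42}{478007}$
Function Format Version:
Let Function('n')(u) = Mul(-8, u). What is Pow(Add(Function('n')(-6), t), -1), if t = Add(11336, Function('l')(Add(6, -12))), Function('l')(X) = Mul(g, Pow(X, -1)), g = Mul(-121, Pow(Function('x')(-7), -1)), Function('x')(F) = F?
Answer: Rational(42, 478007) ≈ 8.7865e-5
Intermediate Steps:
g = Rational(121, 7) (g = Mul(-121, Pow(-7, -1)) = Mul(-121, Rational(-1, 7)) = Rational(121, 7) ≈ 17.286)
Function('l')(X) = Mul(Rational(121, 7), Pow(X, -1))
t = Rational(475991, 42) (t = Add(11336, Mul(Rational(121, 7), Pow(Add(6, -12), -1))) = Add(11336, Mul(Rational(121, 7), Pow(-6, -1))) = Add(11336, Mul(Rational(121, 7), Rational(-1, 6))) = Add(11336, Rational(-121, 42)) = Rational(475991, 42) ≈ 11333.)
Pow(Add(Function('n')(-6), t), -1) = Pow(Add(Mul(-8, -6), Rational(475991, 42)), -1) = Pow(Add(48, Rational(475991, 42)), -1) = Pow(Rational(478007, 42), -1) = Rational(42, 478007)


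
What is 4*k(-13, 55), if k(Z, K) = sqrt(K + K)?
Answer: 4*sqrt(110) ≈ 41.952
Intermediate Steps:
k(Z, K) = sqrt(2)*sqrt(K) (k(Z, K) = sqrt(2*K) = sqrt(2)*sqrt(K))
4*k(-13, 55) = 4*(sqrt(2)*sqrt(55)) = 4*sqrt(110)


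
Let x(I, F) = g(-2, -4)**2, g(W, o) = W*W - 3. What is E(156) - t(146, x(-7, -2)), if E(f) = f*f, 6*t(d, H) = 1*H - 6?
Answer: 146021/6 ≈ 24337.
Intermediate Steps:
g(W, o) = -3 + W**2 (g(W, o) = W**2 - 3 = -3 + W**2)
x(I, F) = 1 (x(I, F) = (-3 + (-2)**2)**2 = (-3 + 4)**2 = 1**2 = 1)
t(d, H) = -1 + H/6 (t(d, H) = (1*H - 6)/6 = (H - 6)/6 = (-6 + H)/6 = -1 + H/6)
E(f) = f**2
E(156) - t(146, x(-7, -2)) = 156**2 - (-1 + (1/6)*1) = 24336 - (-1 + 1/6) = 24336 - 1*(-5/6) = 24336 + 5/6 = 146021/6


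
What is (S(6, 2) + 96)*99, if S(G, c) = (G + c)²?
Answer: 15840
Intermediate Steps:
(S(6, 2) + 96)*99 = ((6 + 2)² + 96)*99 = (8² + 96)*99 = (64 + 96)*99 = 160*99 = 15840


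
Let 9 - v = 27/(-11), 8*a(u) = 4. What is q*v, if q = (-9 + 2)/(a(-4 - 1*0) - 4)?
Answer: 252/11 ≈ 22.909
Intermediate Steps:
a(u) = 1/2 (a(u) = (1/8)*4 = 1/2)
v = 126/11 (v = 9 - 27/(-11) = 9 - 27*(-1)/11 = 9 - 1*(-27/11) = 9 + 27/11 = 126/11 ≈ 11.455)
q = 2 (q = (-9 + 2)/(1/2 - 4) = -7/(-7/2) = -7*(-2/7) = 2)
q*v = 2*(126/11) = 252/11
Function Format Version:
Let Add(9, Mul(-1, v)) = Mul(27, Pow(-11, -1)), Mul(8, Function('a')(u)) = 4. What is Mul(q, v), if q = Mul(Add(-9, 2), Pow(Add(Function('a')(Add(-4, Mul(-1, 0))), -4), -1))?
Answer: Rational(252, 11) ≈ 22.909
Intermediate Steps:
Function('a')(u) = Rational(1, 2) (Function('a')(u) = Mul(Rational(1, 8), 4) = Rational(1, 2))
v = Rational(126, 11) (v = Add(9, Mul(-1, Mul(27, Pow(-11, -1)))) = Add(9, Mul(-1, Mul(27, Rational(-1, 11)))) = Add(9, Mul(-1, Rational(-27, 11))) = Add(9, Rational(27, 11)) = Rational(126, 11) ≈ 11.455)
q = 2 (q = Mul(Add(-9, 2), Pow(Add(Rational(1, 2), -4), -1)) = Mul(-7, Pow(Rational(-7, 2), -1)) = Mul(-7, Rational(-2, 7)) = 2)
Mul(q, v) = Mul(2, Rational(126, 11)) = Rational(252, 11)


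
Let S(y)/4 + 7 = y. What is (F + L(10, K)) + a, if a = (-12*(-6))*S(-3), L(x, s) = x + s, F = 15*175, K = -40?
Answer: -285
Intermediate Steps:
S(y) = -28 + 4*y
F = 2625
L(x, s) = s + x
a = -2880 (a = (-12*(-6))*(-28 + 4*(-3)) = 72*(-28 - 12) = 72*(-40) = -2880)
(F + L(10, K)) + a = (2625 + (-40 + 10)) - 2880 = (2625 - 30) - 2880 = 2595 - 2880 = -285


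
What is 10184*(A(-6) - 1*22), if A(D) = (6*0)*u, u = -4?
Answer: -224048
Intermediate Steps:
A(D) = 0 (A(D) = (6*0)*(-4) = 0*(-4) = 0)
10184*(A(-6) - 1*22) = 10184*(0 - 1*22) = 10184*(0 - 22) = 10184*(-22) = -224048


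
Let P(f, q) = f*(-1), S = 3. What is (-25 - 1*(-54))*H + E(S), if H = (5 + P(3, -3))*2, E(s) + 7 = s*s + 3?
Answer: 121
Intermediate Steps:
P(f, q) = -f
E(s) = -4 + s² (E(s) = -7 + (s*s + 3) = -7 + (s² + 3) = -7 + (3 + s²) = -4 + s²)
H = 4 (H = (5 - 1*3)*2 = (5 - 3)*2 = 2*2 = 4)
(-25 - 1*(-54))*H + E(S) = (-25 - 1*(-54))*4 + (-4 + 3²) = (-25 + 54)*4 + (-4 + 9) = 29*4 + 5 = 116 + 5 = 121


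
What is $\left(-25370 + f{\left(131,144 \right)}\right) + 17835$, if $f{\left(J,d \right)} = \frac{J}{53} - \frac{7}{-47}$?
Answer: $- \frac{18763157}{2491} \approx -7532.4$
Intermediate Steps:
$f{\left(J,d \right)} = \frac{7}{47} + \frac{J}{53}$ ($f{\left(J,d \right)} = J \frac{1}{53} - - \frac{7}{47} = \frac{J}{53} + \frac{7}{47} = \frac{7}{47} + \frac{J}{53}$)
$\left(-25370 + f{\left(131,144 \right)}\right) + 17835 = \left(-25370 + \left(\frac{7}{47} + \frac{1}{53} \cdot 131\right)\right) + 17835 = \left(-25370 + \left(\frac{7}{47} + \frac{131}{53}\right)\right) + 17835 = \left(-25370 + \frac{6528}{2491}\right) + 17835 = - \frac{63190142}{2491} + 17835 = - \frac{18763157}{2491}$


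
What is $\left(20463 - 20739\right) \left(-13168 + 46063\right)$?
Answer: $-9079020$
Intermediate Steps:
$\left(20463 - 20739\right) \left(-13168 + 46063\right) = \left(-276\right) 32895 = -9079020$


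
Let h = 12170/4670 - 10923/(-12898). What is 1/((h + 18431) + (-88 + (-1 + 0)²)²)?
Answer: 6023366/156628313907 ≈ 3.8456e-5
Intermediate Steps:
h = 20797907/6023366 (h = 12170*(1/4670) - 10923*(-1/12898) = 1217/467 + 10923/12898 = 20797907/6023366 ≈ 3.4529)
1/((h + 18431) + (-88 + (-1 + 0)²)²) = 1/((20797907/6023366 + 18431) + (-88 + (-1 + 0)²)²) = 1/(111037456653/6023366 + (-88 + (-1)²)²) = 1/(111037456653/6023366 + (-88 + 1)²) = 1/(111037456653/6023366 + (-87)²) = 1/(111037456653/6023366 + 7569) = 1/(156628313907/6023366) = 6023366/156628313907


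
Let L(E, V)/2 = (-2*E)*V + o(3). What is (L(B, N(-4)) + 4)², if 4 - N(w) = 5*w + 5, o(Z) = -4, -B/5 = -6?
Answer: 5216656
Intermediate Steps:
B = 30 (B = -5*(-6) = 30)
N(w) = -1 - 5*w (N(w) = 4 - (5*w + 5) = 4 - (5 + 5*w) = 4 + (-5 - 5*w) = -1 - 5*w)
L(E, V) = -8 - 4*E*V (L(E, V) = 2*((-2*E)*V - 4) = 2*(-2*E*V - 4) = 2*(-4 - 2*E*V) = -8 - 4*E*V)
(L(B, N(-4)) + 4)² = ((-8 - 4*30*(-1 - 5*(-4))) + 4)² = ((-8 - 4*30*(-1 + 20)) + 4)² = ((-8 - 4*30*19) + 4)² = ((-8 - 2280) + 4)² = (-2288 + 4)² = (-2284)² = 5216656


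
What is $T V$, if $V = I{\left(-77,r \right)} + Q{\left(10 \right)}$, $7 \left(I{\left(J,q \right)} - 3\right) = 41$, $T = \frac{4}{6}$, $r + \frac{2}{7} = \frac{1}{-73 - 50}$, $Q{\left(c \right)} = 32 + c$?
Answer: $\frac{712}{21} \approx 33.905$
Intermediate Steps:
$r = - \frac{253}{861}$ ($r = - \frac{2}{7} + \frac{1}{-73 - 50} = - \frac{2}{7} + \frac{1}{-123} = - \frac{2}{7} - \frac{1}{123} = - \frac{253}{861} \approx -0.29384$)
$T = \frac{2}{3}$ ($T = 4 \cdot \frac{1}{6} = \frac{2}{3} \approx 0.66667$)
$I{\left(J,q \right)} = \frac{62}{7}$ ($I{\left(J,q \right)} = 3 + \frac{1}{7} \cdot 41 = 3 + \frac{41}{7} = \frac{62}{7}$)
$V = \frac{356}{7}$ ($V = \frac{62}{7} + \left(32 + 10\right) = \frac{62}{7} + 42 = \frac{356}{7} \approx 50.857$)
$T V = \frac{2}{3} \cdot \frac{356}{7} = \frac{712}{21}$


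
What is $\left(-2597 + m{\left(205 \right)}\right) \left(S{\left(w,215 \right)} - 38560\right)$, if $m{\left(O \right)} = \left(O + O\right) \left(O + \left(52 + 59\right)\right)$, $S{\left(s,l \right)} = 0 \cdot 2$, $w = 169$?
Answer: $-4895693280$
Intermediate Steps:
$S{\left(s,l \right)} = 0$
$m{\left(O \right)} = 2 O \left(111 + O\right)$ ($m{\left(O \right)} = 2 O \left(O + 111\right) = 2 O \left(111 + O\right)$)
$\left(-2597 + m{\left(205 \right)}\right) \left(S{\left(w,215 \right)} - 38560\right) = \left(-2597 + 2 \cdot 205 \left(111 + 205\right)\right) \left(0 - 38560\right) = \left(-2597 + 2 \cdot 205 \cdot 316\right) \left(-38560\right) = \left(-2597 + 129560\right) \left(-38560\right) = 126963 \left(-38560\right) = -4895693280$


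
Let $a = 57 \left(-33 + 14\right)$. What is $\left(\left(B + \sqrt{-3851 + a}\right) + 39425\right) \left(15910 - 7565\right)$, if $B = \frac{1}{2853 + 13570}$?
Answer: $\frac{5403193695720}{16423} + 8345 i \sqrt{4934} \approx 3.29 \cdot 10^{8} + 5.8617 \cdot 10^{5} i$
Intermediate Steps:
$B = \frac{1}{16423} \approx 6.089 \cdot 10^{-5}$
$a = -1083$ ($a = 57 \left(-19\right) = -1083$)
$\left(\left(B + \sqrt{-3851 + a}\right) + 39425\right) \left(15910 - 7565\right) = \left(\left(\frac{1}{16423} + \sqrt{-3851 - 1083}\right) + 39425\right) \left(15910 - 7565\right) = \left(\left(\frac{1}{16423} + \sqrt{-4934}\right) + 39425\right) \left(15910 - 7565\right) = \left(\left(\frac{1}{16423} + i \sqrt{4934}\right) + 39425\right) \left(15910 - 7565\right) = \left(\frac{647476776}{16423} + i \sqrt{4934}\right) 8345 = \frac{5403193695720}{16423} + 8345 i \sqrt{4934}$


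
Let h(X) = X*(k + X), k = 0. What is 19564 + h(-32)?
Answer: 20588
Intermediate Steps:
h(X) = X**2 (h(X) = X*(0 + X) = X*X = X**2)
19564 + h(-32) = 19564 + (-32)**2 = 19564 + 1024 = 20588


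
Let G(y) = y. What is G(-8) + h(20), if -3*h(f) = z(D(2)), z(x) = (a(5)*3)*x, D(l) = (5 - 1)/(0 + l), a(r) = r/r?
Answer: -10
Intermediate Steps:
a(r) = 1
D(l) = 4/l
z(x) = 3*x (z(x) = (1*3)*x = 3*x)
h(f) = -2 (h(f) = -4/2 = -2)
G(-8) + h(20) = -8 - 2 = -10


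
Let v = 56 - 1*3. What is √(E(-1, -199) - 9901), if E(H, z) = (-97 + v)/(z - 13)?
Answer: I*√27811326/53 ≈ 99.503*I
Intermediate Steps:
v = 53 (v = 56 - 3 = 53)
E(H, z) = -44/(-13 + z) (E(H, z) = (-97 + 53)/(z - 13) = -44/(-13 + z))
√(E(-1, -199) - 9901) = √(-44/(-13 - 199) - 9901) = √(-44/(-212) - 9901) = √(-44*(-1/212) - 9901) = √(11/53 - 9901) = √(-524742/53) = I*√27811326/53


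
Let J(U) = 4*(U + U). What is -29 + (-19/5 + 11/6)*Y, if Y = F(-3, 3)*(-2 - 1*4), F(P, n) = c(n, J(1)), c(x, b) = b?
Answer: 327/5 ≈ 65.400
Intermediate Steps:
J(U) = 8*U (J(U) = 4*(2*U) = 8*U)
F(P, n) = 8 (F(P, n) = 8*1 = 8)
Y = -48 (Y = 8*(-2 - 1*4) = 8*(-2 - 4) = 8*(-6) = -48)
-29 + (-19/5 + 11/6)*Y = -29 + (-19/5 + 11/6)*(-48) = -29 - 59/30*(-48) = -29 + 472/5 = 327/5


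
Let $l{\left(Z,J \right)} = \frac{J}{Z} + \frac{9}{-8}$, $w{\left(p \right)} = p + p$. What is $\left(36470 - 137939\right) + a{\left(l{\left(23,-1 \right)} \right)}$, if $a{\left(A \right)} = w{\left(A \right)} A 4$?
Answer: $- \frac{429370583}{4232} \approx -1.0146 \cdot 10^{5}$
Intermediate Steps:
$w{\left(p \right)} = 2 p$
$l{\left(Z,J \right)} = - \frac{9}{8} + \frac{J}{Z}$ ($l{\left(Z,J \right)} = \frac{J}{Z} + 9 \left(- \frac{1}{8}\right) = \frac{J}{Z} - \frac{9}{8} = - \frac{9}{8} + \frac{J}{Z}$)
$a{\left(A \right)} = 8 A^{2}$ ($a{\left(A \right)} = 2 A A 4 = 2 A^{2} \cdot 4 = 8 A^{2}$)
$\left(36470 - 137939\right) + a{\left(l{\left(23,-1 \right)} \right)} = \left(36470 - 137939\right) + 8 \left(- \frac{9}{8} - \frac{1}{23}\right)^{2} = -101469 + 8 \left(- \frac{9}{8} - \frac{1}{23}\right)^{2} = -101469 + 8 \left(- \frac{215}{184}\right)^{2} = -101469 + 8 \cdot \frac{46225}{33856} = -101469 + \frac{46225}{4232} = - \frac{429370583}{4232}$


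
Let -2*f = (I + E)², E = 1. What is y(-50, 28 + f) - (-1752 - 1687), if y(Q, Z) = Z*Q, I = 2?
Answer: 2264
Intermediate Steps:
f = -9/2 (f = -(2 + 1)²/2 = -½*3² = -½*9 = -9/2 ≈ -4.5000)
y(Q, Z) = Q*Z
y(-50, 28 + f) - (-1752 - 1687) = -50*(28 - 9/2) - (-1752 - 1687) = -50*47/2 - 1*(-3439) = -1175 + 3439 = 2264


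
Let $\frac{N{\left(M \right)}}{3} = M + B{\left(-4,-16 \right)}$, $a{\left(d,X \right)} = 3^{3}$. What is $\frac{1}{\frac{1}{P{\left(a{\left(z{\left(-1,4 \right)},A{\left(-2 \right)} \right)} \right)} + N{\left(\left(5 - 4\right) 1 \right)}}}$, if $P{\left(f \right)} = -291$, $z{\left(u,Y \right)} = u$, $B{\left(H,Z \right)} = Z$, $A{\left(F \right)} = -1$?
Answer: $-336$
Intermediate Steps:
$a{\left(d,X \right)} = 27$
$N{\left(M \right)} = -48 + 3 M$ ($N{\left(M \right)} = 3 \left(M - 16\right) = 3 \left(-16 + M\right) = -48 + 3 M$)
$\frac{1}{\frac{1}{P{\left(a{\left(z{\left(-1,4 \right)},A{\left(-2 \right)} \right)} \right)} + N{\left(\left(5 - 4\right) 1 \right)}}} = \frac{1}{\frac{1}{-291 - \left(48 - 3 \left(5 - 4\right) 1\right)}} = \frac{1}{\frac{1}{-291 - \left(48 - 3 \cdot 1 \cdot 1\right)}} = \frac{1}{\frac{1}{-291 + \left(-48 + 3 \cdot 1\right)}} = \frac{1}{\frac{1}{-291 + \left(-48 + 3\right)}} = \frac{1}{\frac{1}{-291 - 45}} = \frac{1}{\frac{1}{-336}} = \frac{1}{- \frac{1}{336}} = -336$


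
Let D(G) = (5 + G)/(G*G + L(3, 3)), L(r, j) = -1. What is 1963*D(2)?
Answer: 13741/3 ≈ 4580.3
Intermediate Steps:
D(G) = (5 + G)/(-1 + G**2) (D(G) = (5 + G)/(G*G - 1) = (5 + G)/(G**2 - 1) = (5 + G)/(-1 + G**2))
1963*D(2) = 1963*((5 + 2)/(-1 + 2**2)) = 1963*(7/(-1 + 4)) = 1963*(7/3) = 13741/3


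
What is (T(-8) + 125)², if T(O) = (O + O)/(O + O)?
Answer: 15876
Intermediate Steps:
T(O) = 1 (T(O) = (2*O)/((2*O)) = (2*O)*(1/(2*O)) = 1)
(T(-8) + 125)² = (1 + 125)² = 126² = 15876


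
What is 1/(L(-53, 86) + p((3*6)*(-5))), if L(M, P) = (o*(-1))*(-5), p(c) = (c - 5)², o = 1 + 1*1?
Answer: 1/9035 ≈ 0.00011068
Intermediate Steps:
o = 2 (o = 1 + 1 = 2)
p(c) = (-5 + c)²
L(M, P) = 10 (L(M, P) = (2*(-1))*(-5) = -2*(-5) = 10)
1/(L(-53, 86) + p((3*6)*(-5))) = 1/(10 + (-5 + (3*6)*(-5))²) = 1/(10 + (-5 + 18*(-5))²) = 1/(10 + (-5 - 90)²) = 1/(10 + (-95)²) = 1/(10 + 9025) = 1/9035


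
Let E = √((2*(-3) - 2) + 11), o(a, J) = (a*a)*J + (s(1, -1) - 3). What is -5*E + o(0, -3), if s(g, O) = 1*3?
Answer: -5*√3 ≈ -8.6602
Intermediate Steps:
s(g, O) = 3
o(a, J) = J*a² (o(a, J) = (a*a)*J + (3 - 3) = a²*J + 0 = J*a² + 0 = J*a²)
E = √3 (E = √((-6 - 2) + 11) = √(-8 + 11) = √3 ≈ 1.7320)
-5*E + o(0, -3) = -5*√3 - 3*0² = -5*√3 - 3*0 = -5*√3 + 0 = -5*√3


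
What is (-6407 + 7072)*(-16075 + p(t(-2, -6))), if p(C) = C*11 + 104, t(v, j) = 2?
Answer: -10606085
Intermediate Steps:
p(C) = 104 + 11*C (p(C) = 11*C + 104 = 104 + 11*C)
(-6407 + 7072)*(-16075 + p(t(-2, -6))) = (-6407 + 7072)*(-16075 + (104 + 11*2)) = 665*(-16075 + (104 + 22)) = 665*(-16075 + 126) = 665*(-15949) = -10606085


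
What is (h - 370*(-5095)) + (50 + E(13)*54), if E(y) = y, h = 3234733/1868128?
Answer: 3523109566189/1868128 ≈ 1.8859e+6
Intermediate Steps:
h = 3234733/1868128 (h = 3234733*(1/1868128) = 3234733/1868128 ≈ 1.7315)
(h - 370*(-5095)) + (50 + E(13)*54) = (3234733/1868128 - 370*(-5095)) + (50 + 13*54) = (3234733/1868128 + 1885150) + (50 + 702) = 3521704733933/1868128 + 752 = 3523109566189/1868128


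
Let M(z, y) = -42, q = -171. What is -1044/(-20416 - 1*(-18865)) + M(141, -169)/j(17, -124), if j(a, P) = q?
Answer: 27074/29469 ≈ 0.91873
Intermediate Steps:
j(a, P) = -171
-1044/(-20416 - 1*(-18865)) + M(141, -169)/j(17, -124) = -1044/(-20416 - 1*(-18865)) - 42/(-171) = -1044/(-20416 + 18865) - 42*(-1/171) = -1044/(-1551) + 14/57 = -1044*(-1/1551) + 14/57 = 348/517 + 14/57 = 27074/29469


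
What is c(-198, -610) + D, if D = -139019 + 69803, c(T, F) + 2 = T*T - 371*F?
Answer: 196296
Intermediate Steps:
c(T, F) = -2 + T² - 371*F (c(T, F) = -2 + (T*T - 371*F) = -2 + (T² - 371*F) = -2 + T² - 371*F)
D = -69216
c(-198, -610) + D = (-2 + (-198)² - 371*(-610)) - 69216 = (-2 + 39204 + 226310) - 69216 = 265512 - 69216 = 196296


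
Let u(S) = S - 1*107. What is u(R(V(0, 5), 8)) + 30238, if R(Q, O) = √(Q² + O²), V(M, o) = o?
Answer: 30131 + √89 ≈ 30140.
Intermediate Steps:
R(Q, O) = √(O² + Q²)
u(S) = -107 + S (u(S) = S - 107 = -107 + S)
u(R(V(0, 5), 8)) + 30238 = (-107 + √(8² + 5²)) + 30238 = (-107 + √(64 + 25)) + 30238 = (-107 + √89) + 30238 = 30131 + √89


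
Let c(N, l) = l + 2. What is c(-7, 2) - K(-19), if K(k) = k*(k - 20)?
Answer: -737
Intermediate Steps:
K(k) = k*(-20 + k)
c(N, l) = 2 + l
c(-7, 2) - K(-19) = (2 + 2) - (-19)*(-20 - 19) = 4 - (-19)*(-39) = 4 - 1*741 = 4 - 741 = -737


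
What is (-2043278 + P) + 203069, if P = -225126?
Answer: -2065335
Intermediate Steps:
(-2043278 + P) + 203069 = (-2043278 - 225126) + 203069 = -2268404 + 203069 = -2065335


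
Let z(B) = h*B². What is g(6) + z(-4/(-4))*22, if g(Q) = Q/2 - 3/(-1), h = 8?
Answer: 182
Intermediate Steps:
g(Q) = 3 + Q/2 (g(Q) = Q*(½) - 3*(-1) = Q/2 + 3 = 3 + Q/2)
z(B) = 8*B²
g(6) + z(-4/(-4))*22 = (3 + (½)*6) + (8*(-4/(-4))²)*22 = (3 + 3) + (8*(-4*(-¼))²)*22 = 6 + (8*1²)*22 = 6 + (8*1)*22 = 6 + 8*22 = 6 + 176 = 182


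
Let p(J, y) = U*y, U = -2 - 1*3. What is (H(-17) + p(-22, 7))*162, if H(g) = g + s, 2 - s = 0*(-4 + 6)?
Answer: -8100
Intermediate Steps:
s = 2 (s = 2 - 0*(-4 + 6) = 2 - 0*2 = 2 - 1*0 = 2 + 0 = 2)
U = -5 (U = -2 - 3 = -5)
H(g) = 2 + g (H(g) = g + 2 = 2 + g)
p(J, y) = -5*y
(H(-17) + p(-22, 7))*162 = ((2 - 17) - 5*7)*162 = (-15 - 35)*162 = -50*162 = -8100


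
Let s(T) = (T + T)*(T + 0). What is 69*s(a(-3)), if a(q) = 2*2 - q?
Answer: 6762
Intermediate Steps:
a(q) = 4 - q
s(T) = 2*T² (s(T) = (2*T)*T = 2*T²)
69*s(a(-3)) = 69*(2*(4 - 1*(-3))²) = 69*(2*(4 + 3)²) = 69*(2*7²) = 69*(2*49) = 69*98 = 6762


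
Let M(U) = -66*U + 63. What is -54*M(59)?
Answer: 206874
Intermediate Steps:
M(U) = 63 - 66*U
-54*M(59) = -54*(63 - 66*59) = -54*(63 - 3894) = -54*(-3831) = 206874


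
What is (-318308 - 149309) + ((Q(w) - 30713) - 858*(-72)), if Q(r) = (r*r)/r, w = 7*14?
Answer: -436456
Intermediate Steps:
w = 98
Q(r) = r (Q(r) = r**2/r = r)
(-318308 - 149309) + ((Q(w) - 30713) - 858*(-72)) = (-318308 - 149309) + ((98 - 30713) - 858*(-72)) = -467617 + (-30615 + 61776) = -467617 + 31161 = -436456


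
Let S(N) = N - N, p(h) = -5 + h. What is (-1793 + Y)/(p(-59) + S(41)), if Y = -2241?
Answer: 2017/32 ≈ 63.031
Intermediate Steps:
S(N) = 0
(-1793 + Y)/(p(-59) + S(41)) = (-1793 - 2241)/((-5 - 59) + 0) = -4034/(-64 + 0) = -4034/(-64) = -4034*(-1/64) = 2017/32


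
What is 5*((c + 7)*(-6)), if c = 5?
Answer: -360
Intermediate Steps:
5*((c + 7)*(-6)) = 5*((5 + 7)*(-6)) = 5*(12*(-6)) = 5*(-72) = -360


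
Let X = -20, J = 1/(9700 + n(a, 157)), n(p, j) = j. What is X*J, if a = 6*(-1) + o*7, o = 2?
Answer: -20/9857 ≈ -0.0020290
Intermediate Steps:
a = 8 (a = 6*(-1) + 2*7 = -6 + 14 = 8)
J = 1/9857 (J = 1/(9700 + 157) = 1/9857 ≈ 0.00010145)
X*J = -20*1/9857 = -20/9857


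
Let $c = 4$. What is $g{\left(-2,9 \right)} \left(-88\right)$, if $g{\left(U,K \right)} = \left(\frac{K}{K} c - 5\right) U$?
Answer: $-176$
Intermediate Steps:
$g{\left(U,K \right)} = - U$ ($g{\left(U,K \right)} = \left(\frac{K}{K} 4 - 5\right) U = \left(1 \cdot 4 - 5\right) U = \left(4 - 5\right) U = - U$)
$g{\left(-2,9 \right)} \left(-88\right) = \left(-1\right) \left(-2\right) \left(-88\right) = 2 \left(-88\right) = -176$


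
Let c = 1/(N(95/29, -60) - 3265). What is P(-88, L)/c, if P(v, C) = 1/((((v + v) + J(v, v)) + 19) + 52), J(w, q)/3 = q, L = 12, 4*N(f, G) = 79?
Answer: 4327/492 ≈ 8.7947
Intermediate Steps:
N(f, G) = 79/4 (N(f, G) = (¼)*79 = 79/4)
c = -4/12981 (c = 1/(79/4 - 3265) = 1/(-12981/4) = -4/12981 ≈ -0.00030814)
J(w, q) = 3*q
P(v, C) = 1/(71 + 5*v) (P(v, C) = 1/((((v + v) + 3*v) + 19) + 52) = 1/(((2*v + 3*v) + 19) + 52) = 1/((5*v + 19) + 52) = 1/((19 + 5*v) + 52) = 1/(71 + 5*v))
P(-88, L)/c = 1/((71 + 5*(-88))*(-4/12981)) = -12981/4/(71 - 440) = -12981/4/(-369) = -1/369*(-12981/4) = 4327/492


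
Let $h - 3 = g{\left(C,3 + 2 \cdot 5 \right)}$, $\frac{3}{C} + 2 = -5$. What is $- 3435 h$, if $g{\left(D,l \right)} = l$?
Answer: $-54960$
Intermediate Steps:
$C = - \frac{3}{7}$ ($C = \frac{3}{-2 - 5} = \frac{3}{-7} = 3 \left(- \frac{1}{7}\right) = - \frac{3}{7} \approx -0.42857$)
$h = 16$ ($h = 3 + \left(3 + 2 \cdot 5\right) = 3 + \left(3 + 10\right) = 3 + 13 = 16$)
$- 3435 h = \left(-3435\right) 16 = -54960$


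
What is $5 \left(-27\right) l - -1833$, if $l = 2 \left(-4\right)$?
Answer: $2913$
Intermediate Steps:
$l = -8$
$5 \left(-27\right) l - -1833 = 5 \left(-27\right) \left(-8\right) - -1833 = \left(-135\right) \left(-8\right) + 1833 = 1080 + 1833 = 2913$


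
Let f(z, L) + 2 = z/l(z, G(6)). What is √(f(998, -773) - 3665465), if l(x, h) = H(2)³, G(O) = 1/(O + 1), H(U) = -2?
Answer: I*√14662367/2 ≈ 1914.6*I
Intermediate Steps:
G(O) = 1/(1 + O)
l(x, h) = -8 (l(x, h) = (-2)³ = -8)
f(z, L) = -2 - z/8 (f(z, L) = -2 + z/(-8) = -2 + z*(-⅛) = -2 - z/8)
√(f(998, -773) - 3665465) = √((-2 - ⅛*998) - 3665465) = √((-2 - 499/4) - 3665465) = √(-507/4 - 3665465) = √(-14662367/4) = I*√14662367/2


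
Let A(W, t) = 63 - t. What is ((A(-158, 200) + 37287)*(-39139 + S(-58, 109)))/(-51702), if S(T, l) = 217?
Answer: 240992050/8617 ≈ 27967.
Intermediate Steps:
((A(-158, 200) + 37287)*(-39139 + S(-58, 109)))/(-51702) = (((63 - 1*200) + 37287)*(-39139 + 217))/(-51702) = (((63 - 200) + 37287)*(-38922))*(-1/51702) = ((-137 + 37287)*(-38922))*(-1/51702) = (37150*(-38922))*(-1/51702) = -1445952300*(-1/51702) = 240992050/8617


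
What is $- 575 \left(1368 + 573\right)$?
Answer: $-1116075$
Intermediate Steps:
$- 575 \left(1368 + 573\right) = \left(-575\right) 1941 = -1116075$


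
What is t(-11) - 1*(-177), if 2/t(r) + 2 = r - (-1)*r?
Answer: 2123/12 ≈ 176.92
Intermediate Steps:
t(r) = 2/(-2 + 2*r) (t(r) = 2/(-2 + (r - (-1)*r)) = 2/(-2 + (r + r)) = 2/(-2 + 2*r))
t(-11) - 1*(-177) = 1/(-1 - 11) - 1*(-177) = 1/(-12) + 177 = -1/12 + 177 = 2123/12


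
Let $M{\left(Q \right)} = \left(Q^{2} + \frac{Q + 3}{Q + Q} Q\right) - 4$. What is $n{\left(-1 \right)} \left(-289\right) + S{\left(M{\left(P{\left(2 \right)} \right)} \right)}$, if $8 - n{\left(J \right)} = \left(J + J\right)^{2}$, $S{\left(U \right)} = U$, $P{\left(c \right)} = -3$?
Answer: $-1151$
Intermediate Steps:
$M{\left(Q \right)} = - \frac{5}{2} + Q^{2} + \frac{Q}{2}$ ($M{\left(Q \right)} = \left(Q^{2} + \frac{3 + Q}{2 Q} Q\right) - 4 = \left(Q^{2} + \left(\frac{3}{2} + \frac{Q}{2}\right)\right) - 4 = \left(\frac{3}{2} + Q^{2} + \frac{Q}{2}\right) - 4 = - \frac{5}{2} + Q^{2} + \frac{Q}{2}$)
$n{\left(J \right)} = 8 - 4 J^{2}$ ($n{\left(J \right)} = 8 - \left(J + J\right)^{2} = 8 - \left(2 J\right)^{2} = 8 - 4 J^{2}$)
$n{\left(-1 \right)} \left(-289\right) + S{\left(M{\left(P{\left(2 \right)} \right)} \right)} = \left(8 - 4 \left(-1\right)^{2}\right) \left(-289\right) + \left(- \frac{5}{2} + \left(-3\right)^{2} + \frac{1}{2} \left(-3\right)\right) = \left(8 - 4\right) \left(-289\right) - -5 = \left(8 - 4\right) \left(-289\right) + 5 = 4 \left(-289\right) + 5 = -1156 + 5 = -1151$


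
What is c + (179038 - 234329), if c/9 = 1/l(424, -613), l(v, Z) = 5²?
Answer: -1382266/25 ≈ -55291.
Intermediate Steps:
l(v, Z) = 25
c = 9/25 ≈ 0.36000
c + (179038 - 234329) = 9/25 + (179038 - 234329) = 9/25 - 55291 = -1382266/25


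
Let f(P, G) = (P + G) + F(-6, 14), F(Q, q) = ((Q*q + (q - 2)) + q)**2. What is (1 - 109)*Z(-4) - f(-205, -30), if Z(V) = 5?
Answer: -3669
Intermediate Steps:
F(Q, q) = (-2 + 2*q + Q*q)**2 (F(Q, q) = ((Q*q + (-2 + q)) + q)**2 = ((-2 + q + Q*q) + q)**2 = (-2 + 2*q + Q*q)**2)
f(P, G) = 3364 + G + P (f(P, G) = (P + G) + (-2 + 2*14 - 6*14)**2 = (G + P) + (-2 + 28 - 84)**2 = (G + P) + (-58)**2 = (G + P) + 3364 = 3364 + G + P)
(1 - 109)*Z(-4) - f(-205, -30) = (1 - 109)*5 - (3364 - 30 - 205) = -108*5 - 1*3129 = -540 - 3129 = -3669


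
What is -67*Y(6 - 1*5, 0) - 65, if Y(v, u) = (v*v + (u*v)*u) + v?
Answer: -199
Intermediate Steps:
Y(v, u) = v + v² + v*u² (Y(v, u) = (v² + v*u²) + v = v + v² + v*u²)
-67*Y(6 - 1*5, 0) - 65 = -67*(6 - 1*5)*(1 + (6 - 1*5) + 0²) - 65 = -67*(6 - 5)*(1 + (6 - 5) + 0) - 65 = -67*(1 + 1 + 0) - 65 = -67*2 - 65 = -134 - 65 = -199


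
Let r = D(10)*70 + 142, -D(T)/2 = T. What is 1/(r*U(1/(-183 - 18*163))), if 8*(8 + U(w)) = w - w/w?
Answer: 32763/334878971 ≈ 9.7835e-5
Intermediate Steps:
D(T) = -2*T
r = -1258 (r = -2*10*70 + 142 = -20*70 + 142 = -1400 + 142 = -1258)
U(w) = -65/8 + w/8 (U(w) = -8 + (w - w/w)/8 = -8 + (w - 1*1)/8 = -8 + (w - 1)/8 = -8 + (-1 + w)/8 = -8 + (-1/8 + w/8) = -65/8 + w/8)
1/(r*U(1/(-183 - 18*163))) = 1/((-1258)*(-65/8 + (1/(-183 - 18*163))/8)) = -1/(1258*(-65/8 + ((1/163)/(-201))/8)) = -1/(1258*(-65/8 + (-1/201*1/163)/8)) = -1/(1258*(-65/8 + (1/8)*(-1/32763))) = -1/(1258*(-65/8 - 1/262104)) = -1/(1258*(-532399/65526)) = -1/1258*(-65526/532399) = 32763/334878971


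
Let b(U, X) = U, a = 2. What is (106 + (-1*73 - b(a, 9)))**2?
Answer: 961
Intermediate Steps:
(106 + (-1*73 - b(a, 9)))**2 = (106 + (-1*73 - 1*2))**2 = (106 + (-73 - 2))**2 = (106 - 75)**2 = 31**2 = 961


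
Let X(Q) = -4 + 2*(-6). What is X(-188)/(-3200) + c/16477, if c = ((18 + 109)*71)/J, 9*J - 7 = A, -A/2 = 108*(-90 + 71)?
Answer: 83967547/13547389400 ≈ 0.0061981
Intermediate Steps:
A = 4104 (A = -216*(-90 + 71) = -216*(-19) = -2*(-2052) = 4104)
J = 4111/9 (J = 7/9 + (⅑)*4104 = 7/9 + 456 = 4111/9 ≈ 456.78)
X(Q) = -16 (X(Q) = -4 - 12 = -16)
c = 81153/4111 (c = ((18 + 109)*71)/(4111/9) = (127*71)*(9/4111) = 9017*(9/4111) = 81153/4111 ≈ 19.740)
X(-188)/(-3200) + c/16477 = -16/(-3200) + (81153/4111)/16477 = -16*(-1/3200) + (81153/4111)*(1/16477) = 1/200 + 81153/67736947 = 83967547/13547389400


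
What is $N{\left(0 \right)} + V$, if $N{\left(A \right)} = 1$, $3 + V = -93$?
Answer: $-95$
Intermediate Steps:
$V = -96$ ($V = -3 - 93 = -96$)
$N{\left(0 \right)} + V = 1 - 96 = -95$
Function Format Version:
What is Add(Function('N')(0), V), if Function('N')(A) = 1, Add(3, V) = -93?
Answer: -95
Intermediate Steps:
V = -96 (V = Add(-3, -93) = -96)
Add(Function('N')(0), V) = Add(1, -96) = -95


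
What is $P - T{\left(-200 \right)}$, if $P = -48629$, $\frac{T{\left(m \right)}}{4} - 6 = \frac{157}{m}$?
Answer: $- \frac{2432493}{50} \approx -48650.0$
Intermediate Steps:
$T{\left(m \right)} = 24 + \frac{628}{m}$ ($T{\left(m \right)} = 24 + 4 \frac{157}{m} = 24 + \frac{628}{m}$)
$P - T{\left(-200 \right)} = -48629 - \left(24 + \frac{628}{-200}\right) = -48629 - \left(24 + 628 \left(- \frac{1}{200}\right)\right) = -48629 - \left(24 - \frac{157}{50}\right) = -48629 - \frac{1043}{50} = - \frac{2432493}{50}$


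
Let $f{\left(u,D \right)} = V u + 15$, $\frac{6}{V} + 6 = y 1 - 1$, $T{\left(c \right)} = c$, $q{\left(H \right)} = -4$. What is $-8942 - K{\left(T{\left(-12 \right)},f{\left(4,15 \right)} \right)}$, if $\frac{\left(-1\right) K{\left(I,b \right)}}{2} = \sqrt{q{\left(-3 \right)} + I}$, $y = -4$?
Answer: $-8942 + 8 i \approx -8942.0 + 8.0 i$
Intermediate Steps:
$V = - \frac{6}{11}$ ($V = \frac{6}{-6 - 5} = \frac{6}{-11} = 6 \left(- \frac{1}{11}\right) = - \frac{6}{11} \approx -0.54545$)
$f{\left(u,D \right)} = 15 - \frac{6 u}{11}$ ($f{\left(u,D \right)} = - \frac{6 u}{11} + 15 = 15 - \frac{6 u}{11}$)
$K{\left(I,b \right)} = - 2 \sqrt{-4 + I}$
$-8942 - K{\left(T{\left(-12 \right)},f{\left(4,15 \right)} \right)} = -8942 - - 2 \sqrt{-4 - 12} = -8942 - - 2 \sqrt{-16} = -8942 - - 2 \cdot 4 i = -8942 - - 8 i = -8942 + 8 i$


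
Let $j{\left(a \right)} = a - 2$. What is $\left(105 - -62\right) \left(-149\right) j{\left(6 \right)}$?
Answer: $-99532$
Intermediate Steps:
$j{\left(a \right)} = -2 + a$
$\left(105 - -62\right) \left(-149\right) j{\left(6 \right)} = \left(105 - -62\right) \left(-149\right) \left(-2 + 6\right) = \left(105 + 62\right) \left(-149\right) 4 = 167 \left(-149\right) 4 = \left(-24883\right) 4 = -99532$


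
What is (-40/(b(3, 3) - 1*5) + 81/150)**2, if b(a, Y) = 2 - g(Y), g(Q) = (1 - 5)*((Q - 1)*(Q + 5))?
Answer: 124609/9302500 ≈ 0.013395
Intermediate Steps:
g(Q) = -4*(-1 + Q)*(5 + Q)
b(a, Y) = -18 + 4*Y**2 + 16*Y (b(a, Y) = 2 - (20 - 16*Y - 4*Y**2) = 2 + (-20 + 4*Y**2 + 16*Y) = -18 + 4*Y**2 + 16*Y)
(-40/(b(3, 3) - 1*5) + 81/150)**2 = (-40/((-18 + 4*3**2 + 16*3) - 1*5) + 81/150)**2 = (-40/((-18 + 4*9 + 48) - 5) + 81*(1/150))**2 = (-40/((-18 + 36 + 48) - 5) + 27/50)**2 = (-40/(66 - 5) + 27/50)**2 = (-40/61 + 27/50)**2 = (-353/3050)**2 = 124609/9302500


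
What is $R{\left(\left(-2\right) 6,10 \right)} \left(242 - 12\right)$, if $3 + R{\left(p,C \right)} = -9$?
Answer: $-2760$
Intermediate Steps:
$R{\left(p,C \right)} = -12$ ($R{\left(p,C \right)} = -3 - 9 = -12$)
$R{\left(\left(-2\right) 6,10 \right)} \left(242 - 12\right) = - 12 \left(242 - 12\right) = \left(-12\right) 230 = -2760$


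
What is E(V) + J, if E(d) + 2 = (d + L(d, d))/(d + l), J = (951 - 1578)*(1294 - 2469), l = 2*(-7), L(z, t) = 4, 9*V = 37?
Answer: 65568274/89 ≈ 7.3672e+5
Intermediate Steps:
V = 37/9 (V = (1/9)*37 = 37/9 ≈ 4.1111)
l = -14
J = 736725 (J = -627*(-1175) = 736725)
E(d) = -2 + (4 + d)/(-14 + d) (E(d) = -2 + (d + 4)/(d - 14) = -2 + (4 + d)/(-14 + d))
E(V) + J = (32 - 1*37/9)/(-14 + 37/9) + 736725 = (32 - 37/9)/(-89/9) + 736725 = -9/89*251/9 + 736725 = -251/89 + 736725 = 65568274/89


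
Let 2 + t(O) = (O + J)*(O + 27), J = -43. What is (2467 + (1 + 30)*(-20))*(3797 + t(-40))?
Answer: 9002278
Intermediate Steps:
t(O) = -2 + (-43 + O)*(27 + O) (t(O) = -2 + (O - 43)*(O + 27) = -2 + (-43 + O)*(27 + O))
(2467 + (1 + 30)*(-20))*(3797 + t(-40)) = (2467 + (1 + 30)*(-20))*(3797 + (-1163 + (-40)**2 - 16*(-40))) = (2467 + 31*(-20))*(3797 + (-1163 + 1600 + 640)) = (2467 - 620)*(3797 + 1077) = 1847*4874 = 9002278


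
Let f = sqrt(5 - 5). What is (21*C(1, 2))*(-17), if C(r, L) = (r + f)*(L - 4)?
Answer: 714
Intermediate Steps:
f = 0 (f = sqrt(0) = 0)
C(r, L) = r*(-4 + L) (C(r, L) = (r + 0)*(L - 4) = r*(-4 + L))
(21*C(1, 2))*(-17) = (21*(1*(-4 + 2)))*(-17) = (21*(1*(-2)))*(-17) = (21*(-2))*(-17) = -42*(-17) = 714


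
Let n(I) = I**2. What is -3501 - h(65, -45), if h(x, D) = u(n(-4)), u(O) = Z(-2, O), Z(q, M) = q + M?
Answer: -3515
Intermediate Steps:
Z(q, M) = M + q
u(O) = -2 + O (u(O) = O - 2 = -2 + O)
h(x, D) = 14 (h(x, D) = -2 + (-4)**2 = -2 + 16 = 14)
-3501 - h(65, -45) = -3501 - 1*14 = -3501 - 14 = -3515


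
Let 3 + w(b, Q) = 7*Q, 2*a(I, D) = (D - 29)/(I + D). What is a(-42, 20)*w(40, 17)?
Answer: 261/11 ≈ 23.727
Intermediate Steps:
a(I, D) = (-29 + D)/(2*(D + I)) (a(I, D) = ((D - 29)/(I + D))/2 = ((-29 + D)/(D + I))/2 = (-29 + D)/(2*(D + I)))
w(b, Q) = -3 + 7*Q
a(-42, 20)*w(40, 17) = ((-29 + 20)/(2*(20 - 42)))*(-3 + 7*17) = ((½)*(-9)/(-22))*(-3 + 119) = ((½)*(-1/22)*(-9))*116 = (9/44)*116 = 261/11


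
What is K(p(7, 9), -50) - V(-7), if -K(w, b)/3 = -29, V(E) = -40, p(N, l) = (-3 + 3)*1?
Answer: 127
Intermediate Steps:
p(N, l) = 0 (p(N, l) = 0*1 = 0)
K(w, b) = 87 (K(w, b) = -3*(-29) = 87)
K(p(7, 9), -50) - V(-7) = 87 - 1*(-40) = 87 + 40 = 127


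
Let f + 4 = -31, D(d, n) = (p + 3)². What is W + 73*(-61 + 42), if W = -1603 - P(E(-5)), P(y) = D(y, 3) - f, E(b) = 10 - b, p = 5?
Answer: -3089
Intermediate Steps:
D(d, n) = 64 (D(d, n) = (5 + 3)² = 8² = 64)
f = -35 (f = -4 - 31 = -35)
P(y) = 99 (P(y) = 64 - 1*(-35) = 64 + 35 = 99)
W = -1702 (W = -1603 - 1*99 = -1603 - 99 = -1702)
W + 73*(-61 + 42) = -1702 + 73*(-61 + 42) = -1702 + 73*(-19) = -1702 - 1387 = -3089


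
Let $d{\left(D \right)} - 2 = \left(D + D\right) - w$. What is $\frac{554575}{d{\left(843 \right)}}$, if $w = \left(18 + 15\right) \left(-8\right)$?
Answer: $\frac{554575}{1952} \approx 284.11$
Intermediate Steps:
$w = -264$ ($w = 33 \left(-8\right) = -264$)
$d{\left(D \right)} = 266 + 2 D$ ($d{\left(D \right)} = 2 + \left(\left(D + D\right) - -264\right) = 2 + \left(2 D + 264\right) = 2 + \left(264 + 2 D\right) = 266 + 2 D$)
$\frac{554575}{d{\left(843 \right)}} = \frac{554575}{266 + 2 \cdot 843} = \frac{554575}{266 + 1686} = \frac{554575}{1952}$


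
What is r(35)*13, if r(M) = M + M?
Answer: 910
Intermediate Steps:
r(M) = 2*M
r(35)*13 = (2*35)*13 = 70*13 = 910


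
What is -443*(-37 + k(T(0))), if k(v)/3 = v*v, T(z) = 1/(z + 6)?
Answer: 196249/12 ≈ 16354.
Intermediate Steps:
T(z) = 1/(6 + z)
k(v) = 3*v² (k(v) = 3*(v*v) = 3*v²)
-443*(-37 + k(T(0))) = -443*(-37 + 3*(1/(6 + 0))²) = -443*(-37 + 3*(1/6)²) = -443*(-37 + 3*(⅙)²) = -443*(-37 + 3*(1/36)) = -443*(-37 + 1/12) = -443*(-443/12) = 196249/12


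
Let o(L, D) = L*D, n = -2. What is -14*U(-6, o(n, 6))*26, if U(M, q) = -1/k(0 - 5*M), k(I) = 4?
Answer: 91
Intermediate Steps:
o(L, D) = D*L
U(M, q) = -¼ (U(M, q) = -1/4 = -1*¼ = -¼)
-14*U(-6, o(n, 6))*26 = -14*(-¼)*26 = (7/2)*26 = 91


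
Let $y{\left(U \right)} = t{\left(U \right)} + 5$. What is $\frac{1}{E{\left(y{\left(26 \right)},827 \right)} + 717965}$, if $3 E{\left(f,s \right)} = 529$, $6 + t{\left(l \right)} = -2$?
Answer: $\frac{3}{2154424} \approx 1.3925 \cdot 10^{-6}$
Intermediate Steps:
$t{\left(l \right)} = -8$ ($t{\left(l \right)} = -6 - 2 = -8$)
$y{\left(U \right)} = -3$ ($y{\left(U \right)} = -8 + 5 = -3$)
$E{\left(f,s \right)} = \frac{529}{3}$ ($E{\left(f,s \right)} = \frac{1}{3} \cdot 529 = \frac{529}{3}$)
$\frac{1}{E{\left(y{\left(26 \right)},827 \right)} + 717965} = \frac{1}{\frac{529}{3} + 717965} = \frac{1}{\frac{2154424}{3}} = \frac{3}{2154424}$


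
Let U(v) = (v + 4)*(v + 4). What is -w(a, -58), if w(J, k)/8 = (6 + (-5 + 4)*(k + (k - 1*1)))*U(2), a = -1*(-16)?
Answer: -35424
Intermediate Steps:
a = 16
U(v) = (4 + v)² (U(v) = (4 + v)*(4 + v) = (4 + v)²)
w(J, k) = 2016 - 576*k (w(J, k) = 8*((6 + (-5 + 4)*(k + (k - 1*1)))*(4 + 2)²) = 8*((6 - (k + (k - 1)))*6²) = 8*((6 - (k + (-1 + k)))*36) = 8*((6 - (-1 + 2*k))*36) = 8*((6 + (1 - 2*k))*36) = 8*((7 - 2*k)*36) = 8*(252 - 72*k) = 2016 - 576*k)
-w(a, -58) = -(2016 - 576*(-58)) = -(2016 + 33408) = -1*35424 = -35424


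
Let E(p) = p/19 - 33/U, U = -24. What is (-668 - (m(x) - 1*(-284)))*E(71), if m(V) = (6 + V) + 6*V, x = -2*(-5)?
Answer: -199689/38 ≈ -5255.0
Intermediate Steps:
x = 10
E(p) = 11/8 + p/19 (E(p) = p/19 - 33/(-24) = p*(1/19) - 33*(-1/24) = p/19 + 11/8 = 11/8 + p/19)
m(V) = 6 + 7*V
(-668 - (m(x) - 1*(-284)))*E(71) = (-668 - ((6 + 7*10) - 1*(-284)))*(11/8 + (1/19)*71) = (-668 - ((6 + 70) + 284))*(11/8 + 71/19) = (-668 - (76 + 284))*(777/152) = (-668 - 1*360)*(777/152) = (-668 - 360)*(777/152) = -1028*777/152 = -199689/38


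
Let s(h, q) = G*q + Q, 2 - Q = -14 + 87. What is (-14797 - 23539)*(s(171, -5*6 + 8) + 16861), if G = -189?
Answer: -803062528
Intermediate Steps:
Q = -71 (Q = 2 - (-14 + 87) = 2 - 1*73 = 2 - 73 = -71)
s(h, q) = -71 - 189*q (s(h, q) = -189*q - 71 = -71 - 189*q)
(-14797 - 23539)*(s(171, -5*6 + 8) + 16861) = (-14797 - 23539)*((-71 - 189*(-5*6 + 8)) + 16861) = -38336*((-71 - 189*(-30 + 8)) + 16861) = -38336*((-71 - 189*(-22)) + 16861) = -38336*((-71 + 4158) + 16861) = -38336*(4087 + 16861) = -38336*20948 = -803062528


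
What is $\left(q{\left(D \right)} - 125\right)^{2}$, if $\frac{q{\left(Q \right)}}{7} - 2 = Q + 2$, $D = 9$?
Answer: $1156$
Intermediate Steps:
$q{\left(Q \right)} = 28 + 7 Q$ ($q{\left(Q \right)} = 14 + 7 \left(Q + 2\right) = 14 + 7 \left(2 + Q\right) = 14 + \left(14 + 7 Q\right) = 28 + 7 Q$)
$\left(q{\left(D \right)} - 125\right)^{2} = \left(\left(28 + 7 \cdot 9\right) - 125\right)^{2} = \left(\left(28 + 63\right) - 125\right)^{2} = \left(91 - 125\right)^{2} = \left(-34\right)^{2} = 1156$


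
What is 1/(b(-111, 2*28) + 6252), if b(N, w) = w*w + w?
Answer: 1/9444 ≈ 0.00010589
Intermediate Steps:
b(N, w) = w + w² (b(N, w) = w² + w = w + w²)
1/(b(-111, 2*28) + 6252) = 1/((2*28)*(1 + 2*28) + 6252) = 1/(56*(1 + 56) + 6252) = 1/(56*57 + 6252) = 1/(3192 + 6252) = 1/9444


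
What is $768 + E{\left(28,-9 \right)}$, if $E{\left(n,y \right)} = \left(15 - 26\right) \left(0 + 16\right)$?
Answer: $592$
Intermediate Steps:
$E{\left(n,y \right)} = -176$ ($E{\left(n,y \right)} = \left(-11\right) 16 = -176$)
$768 + E{\left(28,-9 \right)} = 768 - 176 = 592$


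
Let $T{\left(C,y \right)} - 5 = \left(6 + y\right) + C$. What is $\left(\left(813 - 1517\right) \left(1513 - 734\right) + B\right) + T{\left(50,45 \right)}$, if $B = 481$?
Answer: $-547829$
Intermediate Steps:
$T{\left(C,y \right)} = 11 + C + y$ ($T{\left(C,y \right)} = 5 + \left(\left(6 + y\right) + C\right) = 5 + \left(6 + C + y\right) = 11 + C + y$)
$\left(\left(813 - 1517\right) \left(1513 - 734\right) + B\right) + T{\left(50,45 \right)} = \left(\left(813 - 1517\right) \left(1513 - 734\right) + 481\right) + \left(11 + 50 + 45\right) = \left(\left(-704\right) 779 + 481\right) + 106 = \left(-548416 + 481\right) + 106 = -547935 + 106 = -547829$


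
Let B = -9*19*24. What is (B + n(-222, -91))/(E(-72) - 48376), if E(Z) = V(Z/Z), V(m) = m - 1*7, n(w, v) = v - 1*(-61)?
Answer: 2067/24191 ≈ 0.085445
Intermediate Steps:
n(w, v) = 61 + v (n(w, v) = v + 61 = 61 + v)
V(m) = -7 + m (V(m) = m - 7 = -7 + m)
E(Z) = -6 (E(Z) = -7 + Z/Z = -7 + 1 = -6)
B = -4104 (B = -171*24 = -4104)
(B + n(-222, -91))/(E(-72) - 48376) = (-4104 + (61 - 91))/(-6 - 48376) = (-4104 - 30)/(-48382) = -4134*(-1/48382) = 2067/24191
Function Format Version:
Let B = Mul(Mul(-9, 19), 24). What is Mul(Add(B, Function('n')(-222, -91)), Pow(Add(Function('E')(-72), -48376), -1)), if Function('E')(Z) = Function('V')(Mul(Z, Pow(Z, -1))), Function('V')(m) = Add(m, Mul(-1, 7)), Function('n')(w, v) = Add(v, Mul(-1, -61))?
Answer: Rational(2067, 24191) ≈ 0.085445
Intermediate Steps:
Function('n')(w, v) = Add(61, v) (Function('n')(w, v) = Add(v, 61) = Add(61, v))
Function('V')(m) = Add(-7, m) (Function('V')(m) = Add(m, -7) = Add(-7, m))
Function('E')(Z) = -6 (Function('E')(Z) = Add(-7, Mul(Z, Pow(Z, -1))) = Add(-7, 1) = -6)
B = -4104 (B = Mul(-171, 24) = -4104)
Mul(Add(B, Function('n')(-222, -91)), Pow(Add(Function('E')(-72), -48376), -1)) = Mul(Add(-4104, Add(61, -91)), Pow(Add(-6, -48376), -1)) = Mul(Add(-4104, -30), Pow(-48382, -1)) = Mul(-4134, Rational(-1, 48382)) = Rational(2067, 24191)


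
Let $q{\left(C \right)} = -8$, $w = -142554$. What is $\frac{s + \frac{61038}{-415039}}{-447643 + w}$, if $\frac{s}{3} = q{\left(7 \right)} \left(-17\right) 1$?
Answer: $- \frac{169274874}{244954772683} \approx -0.00069105$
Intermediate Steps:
$s = 408$ ($s = 3 \left(-8\right) \left(-17\right) 1 = 3 \cdot 136 \cdot 1 = 3 \cdot 136 = 408$)
$\frac{s + \frac{61038}{-415039}}{-447643 + w} = \frac{408 + \frac{61038}{-415039}}{-447643 - 142554} = \frac{408 + 61038 \left(- \frac{1}{415039}\right)}{-590197} = \left(408 - \frac{61038}{415039}\right) \left(- \frac{1}{590197}\right) = \frac{169274874}{415039} \left(- \frac{1}{590197}\right) = - \frac{169274874}{244954772683}$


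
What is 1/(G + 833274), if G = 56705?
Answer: 1/889979 ≈ 1.1236e-6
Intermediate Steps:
1/(G + 833274) = 1/(56705 + 833274) = 1/889979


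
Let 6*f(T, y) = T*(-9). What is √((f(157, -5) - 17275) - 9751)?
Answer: I*√109046/2 ≈ 165.11*I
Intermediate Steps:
f(T, y) = -3*T/2 (f(T, y) = (T*(-9))/6 = (-9*T)/6 = -3*T/2)
√((f(157, -5) - 17275) - 9751) = √((-3/2*157 - 17275) - 9751) = √((-471/2 - 17275) - 9751) = √(-35021/2 - 9751) = √(-54523/2) = I*√109046/2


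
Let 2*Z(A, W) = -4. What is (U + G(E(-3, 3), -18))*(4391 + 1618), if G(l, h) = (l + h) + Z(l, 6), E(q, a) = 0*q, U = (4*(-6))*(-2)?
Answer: 168252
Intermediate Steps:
U = 48 (U = -24*(-2) = 48)
Z(A, W) = -2 (Z(A, W) = (½)*(-4) = -2)
E(q, a) = 0
G(l, h) = -2 + h + l (G(l, h) = (l + h) - 2 = (h + l) - 2 = -2 + h + l)
(U + G(E(-3, 3), -18))*(4391 + 1618) = (48 + (-2 - 18 + 0))*(4391 + 1618) = (48 - 20)*6009 = 28*6009 = 168252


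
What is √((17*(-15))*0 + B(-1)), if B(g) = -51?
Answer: I*√51 ≈ 7.1414*I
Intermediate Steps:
√((17*(-15))*0 + B(-1)) = √((17*(-15))*0 - 51) = √(-255*0 - 51) = √(0 - 51) = √(-51) = I*√51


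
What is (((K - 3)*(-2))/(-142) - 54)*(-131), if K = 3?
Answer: 7074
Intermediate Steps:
(((K - 3)*(-2))/(-142) - 54)*(-131) = (((3 - 3)*(-2))/(-142) - 54)*(-131) = ((0*(-2))*(-1/142) - 54)*(-131) = (0*(-1/142) - 54)*(-131) = (0 - 54)*(-131) = -54*(-131) = 7074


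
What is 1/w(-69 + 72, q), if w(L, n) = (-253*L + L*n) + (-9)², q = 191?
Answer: -1/105 ≈ -0.0095238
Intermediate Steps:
w(L, n) = 81 - 253*L + L*n (w(L, n) = (-253*L + L*n) + 81 = 81 - 253*L + L*n)
1/w(-69 + 72, q) = 1/(81 - 253*(-69 + 72) + (-69 + 72)*191) = 1/(81 - 253*3 + 3*191) = 1/(81 - 759 + 573) = 1/(-105) = -1/105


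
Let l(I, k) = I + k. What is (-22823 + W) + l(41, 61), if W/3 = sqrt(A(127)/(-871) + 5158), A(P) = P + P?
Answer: -22721 + 6*sqrt(978212261)/871 ≈ -22506.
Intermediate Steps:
A(P) = 2*P
W = 6*sqrt(978212261)/871 (W = 3*sqrt((2*127)/(-871) + 5158) = 3*sqrt(254*(-1/871) + 5158) = 3*sqrt(-254/871 + 5158) = 3*sqrt(4492364/871) = 3*(2*sqrt(978212261)/871) = 6*sqrt(978212261)/871 ≈ 215.45)
(-22823 + W) + l(41, 61) = (-22823 + 6*sqrt(978212261)/871) + (41 + 61) = (-22823 + 6*sqrt(978212261)/871) + 102 = -22721 + 6*sqrt(978212261)/871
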